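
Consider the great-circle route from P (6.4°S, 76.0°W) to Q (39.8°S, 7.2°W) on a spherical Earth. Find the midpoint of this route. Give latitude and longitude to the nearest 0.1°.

≈ (27.2°S, 46.6°W)

From cos δ = sin φ₁ sin φ₂ + cos φ₁ cos φ₂ cos Δλ, the central angle is δ ≈ 1.216 rad (69.7°).
Interpolate at f = 1/2 with slerp weights a = sin((1−f)δ)/sin δ ≈ 0.609, b = sin(fδ)/sin δ ≈ 0.609.
p = a·p₁ + b·p₂ ≈ (0.611, -0.646, -0.458); φ = arcsin(p_z) ≈ -27.25°, λ = atan2(p_y, p_x) ≈ -46.61°.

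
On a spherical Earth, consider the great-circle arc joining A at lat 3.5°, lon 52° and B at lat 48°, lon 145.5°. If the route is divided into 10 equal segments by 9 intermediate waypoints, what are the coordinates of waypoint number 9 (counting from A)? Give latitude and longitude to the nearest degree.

≈ lat 48°, lon 132°

Write both endpoints as unit vectors p₁, p₂ with components (cos φ cos λ, cos φ sin λ, sin φ).
The central angle between the endpoints is δ = arccos(p₁·p₂) ≈ 1.566 rad (89.7°).
Interpolate at f = 9/10 with slerp weights a = sin((1−f)δ)/sin δ ≈ 0.156, b = sin(fδ)/sin δ ≈ 0.987.
p = a·p₁ + b·p₂ ≈ (-0.448, 0.497, 0.743); φ = arcsin(p_z) ≈ 47.99°, λ = atan2(p_y, p_x) ≈ 132.07°.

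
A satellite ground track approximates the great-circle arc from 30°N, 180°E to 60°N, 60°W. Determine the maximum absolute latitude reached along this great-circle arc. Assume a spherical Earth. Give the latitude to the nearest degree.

≈ 67°N

The great circle lies in the plane with unit normal n̂ = (p₁ × p₂)/|p₁ × p₂|.
Here n̂_z ≈ +0.384; the vertex latitude is φ_max = arccos|n̂_z| ≈ 67.4°.
Check via Clairaut: cos φ_max = |cos φ₁| · sin C = cos(30.0°)·sin(26.3°) ≈ 0.384, again giving ≈ 67.4°.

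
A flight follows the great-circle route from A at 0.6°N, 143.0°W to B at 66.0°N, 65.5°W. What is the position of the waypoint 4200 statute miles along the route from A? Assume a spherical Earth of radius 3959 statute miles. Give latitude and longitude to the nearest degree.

≈ 54°N, 107°W

The haversine formula gives a central angle δ ≈ 1.473 rad (84.4°) between the endpoints. The total great-circle distance is δ·R ≈ 1.473 × 3959 ≈ 5832 mi, so the target fraction is f = 4200/5832 ≈ 0.720.
Interpolate at f ≈ 0.720 with slerp weights a = sin((1−f)δ)/sin δ ≈ 0.403, b = sin(fδ)/sin δ ≈ 0.877.
p = a·p₁ + b·p₂ ≈ (-0.174, -0.567, 0.805); φ = arcsin(p_z) ≈ 53.65°, λ = atan2(p_y, p_x) ≈ -107.02°.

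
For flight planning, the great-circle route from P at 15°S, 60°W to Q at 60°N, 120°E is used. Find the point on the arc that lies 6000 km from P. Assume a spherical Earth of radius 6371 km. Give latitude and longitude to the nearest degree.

From cos δ = sin φ₁ sin φ₂ + cos φ₁ cos φ₂ cos Δλ, the central angle is δ ≈ 2.356 rad (135.0°). The total great-circle distance is δ·R ≈ 2.356 × 6371 ≈ 15011 km, so the target fraction is f = 6000/15011 ≈ 0.400.
Interpolate at f ≈ 0.400 with slerp weights a = sin((1−f)δ)/sin δ ≈ 1.397, b = sin(fδ)/sin δ ≈ 1.144.
p = a·p₁ + b·p₂ ≈ (0.389, -0.673, 0.629); φ = arcsin(p_z) ≈ 38.96°, λ = atan2(p_y, p_x) ≈ -60.00°.

≈ 39°N, 60°W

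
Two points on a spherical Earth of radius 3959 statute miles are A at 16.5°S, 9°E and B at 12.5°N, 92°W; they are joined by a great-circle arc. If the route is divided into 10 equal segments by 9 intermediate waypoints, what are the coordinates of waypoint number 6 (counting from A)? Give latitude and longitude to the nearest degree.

Write both endpoints as unit vectors p₁, p₂ with components (cos φ cos λ, cos φ sin λ, sin φ).
The central angle between the endpoints is δ = arccos(p₁·p₂) ≈ 1.813 rad (103.9°).
Interpolate at f = 6/10 with slerp weights a = sin((1−f)δ)/sin δ ≈ 0.683, b = sin(fδ)/sin δ ≈ 0.912.
p = a·p₁ + b·p₂ ≈ (0.616, -0.788, 0.003); φ = arcsin(p_z) ≈ 0.19°, λ = atan2(p_y, p_x) ≈ -51.97°.

≈ 0°N, 52°W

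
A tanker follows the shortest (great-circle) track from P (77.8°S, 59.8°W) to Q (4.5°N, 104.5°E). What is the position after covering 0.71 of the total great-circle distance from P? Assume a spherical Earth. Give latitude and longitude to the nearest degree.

≈ (26°S, 103°E)

The haversine formula gives a central angle δ ≈ 1.854 rad (106.2°) between the endpoints.
Interpolate at f = 0.71 with slerp weights a = sin((1−f)δ)/sin δ ≈ 0.533, b = sin(fδ)/sin δ ≈ 1.008.
p = a·p₁ + b·p₂ ≈ (-0.195, 0.875, -0.442); φ = arcsin(p_z) ≈ -26.25°, λ = atan2(p_y, p_x) ≈ 102.55°.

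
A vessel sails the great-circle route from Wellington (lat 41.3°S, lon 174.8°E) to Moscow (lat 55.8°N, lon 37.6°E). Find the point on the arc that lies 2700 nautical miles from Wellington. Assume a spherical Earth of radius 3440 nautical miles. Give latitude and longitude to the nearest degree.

Convert each endpoint to a unit vector on the sphere (x = cos φ cos λ, y = cos φ sin λ, z = sin φ).
The central angle between the endpoints is δ = arccos(p₁·p₂) ≈ 2.598 rad (148.8°). The total great-circle distance is δ·R ≈ 2.598 × 3440 ≈ 8936 nmi, so the target fraction is f = 2700/8936 ≈ 0.302.
Interpolate at f ≈ 0.302 with slerp weights a = sin((1−f)δ)/sin δ ≈ 1.876, b = sin(fδ)/sin δ ≈ 1.366.
p = a·p₁ + b·p₂ ≈ (-0.795, 0.596, -0.109); φ = arcsin(p_z) ≈ -6.24°, λ = atan2(p_y, p_x) ≈ 143.15°.

≈ lat 6°S, lon 143°E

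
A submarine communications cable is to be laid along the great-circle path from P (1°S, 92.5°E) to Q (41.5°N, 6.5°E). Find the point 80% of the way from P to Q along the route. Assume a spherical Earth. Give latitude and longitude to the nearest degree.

≈ (38°N, 29°E)

Convert each endpoint to a unit vector on the sphere (x = cos φ cos λ, y = cos φ sin λ, z = sin φ).
The central angle between the endpoints is δ = arccos(p₁·p₂) ≈ 1.530 rad (87.7°).
Interpolate at f = 0.80 with slerp weights a = sin((1−f)δ)/sin δ ≈ 0.302, b = sin(fδ)/sin δ ≈ 0.941.
p = a·p₁ + b·p₂ ≈ (0.687, 0.381, 0.618); φ = arcsin(p_z) ≈ 38.20°, λ = atan2(p_y, p_x) ≈ 29.00°.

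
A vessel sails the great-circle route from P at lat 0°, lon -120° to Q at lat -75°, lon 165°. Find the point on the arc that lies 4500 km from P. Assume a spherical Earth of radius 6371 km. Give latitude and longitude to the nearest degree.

≈ lat -39°, lon -132°

Convert each endpoint to a unit vector on the sphere (x = cos φ cos λ, y = cos φ sin λ, z = sin φ).
The central angle between the endpoints is δ = arccos(p₁·p₂) ≈ 1.504 rad (86.2°). The total great-circle distance is δ·R ≈ 1.504 × 6371 ≈ 9580 km, so the target fraction is f = 4500/9580 ≈ 0.470.
Interpolate at f ≈ 0.470 with slerp weights a = sin((1−f)δ)/sin δ ≈ 0.717, b = sin(fδ)/sin δ ≈ 0.651.
p = a·p₁ + b·p₂ ≈ (-0.521, -0.578, -0.628); φ = arcsin(p_z) ≈ -38.93°, λ = atan2(p_y, p_x) ≈ -132.07°.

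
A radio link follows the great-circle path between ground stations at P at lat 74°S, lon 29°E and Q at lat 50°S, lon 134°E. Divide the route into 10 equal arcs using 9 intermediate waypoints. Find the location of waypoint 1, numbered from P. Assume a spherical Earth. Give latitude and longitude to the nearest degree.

From cos δ = sin φ₁ sin φ₂ + cos φ₁ cos φ₂ cos Δλ, the central angle is δ ≈ 0.809 rad (46.3°).
Interpolate at f = 1/10 with slerp weights a = sin((1−f)δ)/sin δ ≈ 0.920, b = sin(fδ)/sin δ ≈ 0.112.
p = a·p₁ + b·p₂ ≈ (0.172, 0.175, -0.970); φ = arcsin(p_z) ≈ -75.82°, λ = atan2(p_y, p_x) ≈ 45.44°.

≈ lat 76°S, lon 45°E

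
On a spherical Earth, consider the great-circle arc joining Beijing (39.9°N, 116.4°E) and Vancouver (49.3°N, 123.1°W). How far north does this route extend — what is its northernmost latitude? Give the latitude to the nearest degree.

≈ 64°N

The great circle lies in the plane with unit normal n̂ = (p₁ × p₂)/|p₁ × p₂|.
Here n̂_z ≈ +0.443; the vertex latitude is φ_max = arccos|n̂_z| ≈ 63.7°.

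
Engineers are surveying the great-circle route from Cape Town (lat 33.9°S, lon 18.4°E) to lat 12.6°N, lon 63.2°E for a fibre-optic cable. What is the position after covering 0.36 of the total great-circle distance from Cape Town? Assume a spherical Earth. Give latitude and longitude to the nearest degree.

≈ lat 18°S, lon 37°E

Write both endpoints as unit vectors p₁, p₂ with components (cos φ cos λ, cos φ sin λ, sin φ).
The central angle between the endpoints is δ = arccos(p₁·p₂) ≈ 1.101 rad (63.1°).
Interpolate at f = 0.36 with slerp weights a = sin((1−f)δ)/sin δ ≈ 0.726, b = sin(fδ)/sin δ ≈ 0.433.
p = a·p₁ + b·p₂ ≈ (0.763, 0.567, -0.311); φ = arcsin(p_z) ≈ -18.10°, λ = atan2(p_y, p_x) ≈ 36.65°.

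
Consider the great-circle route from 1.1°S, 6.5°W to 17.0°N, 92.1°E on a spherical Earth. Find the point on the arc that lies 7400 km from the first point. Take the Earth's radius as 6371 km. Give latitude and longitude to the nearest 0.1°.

The haversine formula gives a central angle δ ≈ 1.720 rad (98.5°) between the endpoints. The total great-circle distance is δ·R ≈ 1.720 × 6371 ≈ 10958 km, so the target fraction is f = 7400/10958 ≈ 0.675.
Interpolate at f ≈ 0.675 with slerp weights a = sin((1−f)δ)/sin δ ≈ 0.536, b = sin(fδ)/sin δ ≈ 0.928.
p = a·p₁ + b·p₂ ≈ (0.500, 0.826, 0.261); φ = arcsin(p_z) ≈ 15.13°, λ = atan2(p_y, p_x) ≈ 58.82°.

≈ 15.1°N, 58.8°E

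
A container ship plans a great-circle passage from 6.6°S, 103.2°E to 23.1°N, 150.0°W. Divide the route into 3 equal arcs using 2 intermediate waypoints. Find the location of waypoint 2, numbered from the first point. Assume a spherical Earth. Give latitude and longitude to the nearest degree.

From cos δ = sin φ₁ sin φ₂ + cos φ₁ cos φ₂ cos Δλ, the central angle is δ ≈ 1.885 rad (108.0°).
Interpolate at f = 2/3 with slerp weights a = sin((1−f)δ)/sin δ ≈ 0.618, b = sin(fδ)/sin δ ≈ 1.000.
p = a·p₁ + b·p₂ ≈ (-0.937, 0.138, 0.321); φ = arcsin(p_z) ≈ 18.74°, λ = atan2(p_y, p_x) ≈ 171.63°.

≈ 19°N, 172°E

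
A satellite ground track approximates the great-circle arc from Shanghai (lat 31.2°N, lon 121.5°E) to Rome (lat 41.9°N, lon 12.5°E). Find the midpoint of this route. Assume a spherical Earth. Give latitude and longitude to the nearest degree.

≈ lat 52°N, lon 73°E

From cos δ = sin φ₁ sin φ₂ + cos φ₁ cos φ₂ cos Δλ, the central angle is δ ≈ 1.432 rad (82.0°).
Interpolate at f = 1/2 with slerp weights a = sin((1−f)δ)/sin δ ≈ 0.663, b = sin(fδ)/sin δ ≈ 0.663.
p = a·p₁ + b·p₂ ≈ (0.185, 0.590, 0.786); φ = arcsin(p_z) ≈ 51.80°, λ = atan2(p_y, p_x) ≈ 72.56°.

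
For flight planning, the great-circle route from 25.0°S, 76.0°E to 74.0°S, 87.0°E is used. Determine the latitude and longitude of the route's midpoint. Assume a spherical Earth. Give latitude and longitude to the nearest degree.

The haversine formula gives a central angle δ ≈ 0.861 rad (49.3°) between the endpoints.
Interpolate at f = 1/2 with slerp weights a = sin((1−f)δ)/sin δ ≈ 0.550, b = sin(fδ)/sin δ ≈ 0.550.
p = a·p₁ + b·p₂ ≈ (0.129, 0.635, -0.761); φ = arcsin(p_z) ≈ -49.59°, λ = atan2(p_y, p_x) ≈ 78.56°.

≈ 50°S, 79°E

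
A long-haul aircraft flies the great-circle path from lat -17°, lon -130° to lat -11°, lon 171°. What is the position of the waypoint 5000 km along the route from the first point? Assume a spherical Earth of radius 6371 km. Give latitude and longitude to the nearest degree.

≈ lat -14°, lon -177°

The haversine formula gives a central angle δ ≈ 1.001 rad (57.4°) between the endpoints. The total great-circle distance is δ·R ≈ 1.001 × 6371 ≈ 6379 km, so the target fraction is f = 5000/6379 ≈ 0.784.
Interpolate at f ≈ 0.784 with slerp weights a = sin((1−f)δ)/sin δ ≈ 0.255, b = sin(fδ)/sin δ ≈ 0.839.
p = a·p₁ + b·p₂ ≈ (-0.970, -0.058, -0.235); φ = arcsin(p_z) ≈ -13.57°, λ = atan2(p_y, p_x) ≈ -176.58°.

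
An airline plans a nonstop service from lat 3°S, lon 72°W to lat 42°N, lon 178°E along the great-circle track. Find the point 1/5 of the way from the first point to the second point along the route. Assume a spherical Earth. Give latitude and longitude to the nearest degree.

≈ lat 12°N, lon 88°W

From cos δ = sin φ₁ sin φ₂ + cos φ₁ cos φ₂ cos Δλ, the central angle is δ ≈ 1.864 rad (106.8°).
Interpolate at f = 1/5 with slerp weights a = sin((1−f)δ)/sin δ ≈ 1.041, b = sin(fδ)/sin δ ≈ 0.380.
p = a·p₁ + b·p₂ ≈ (0.039, -0.979, 0.200); φ = arcsin(p_z) ≈ 11.54°, λ = atan2(p_y, p_x) ≈ -87.73°.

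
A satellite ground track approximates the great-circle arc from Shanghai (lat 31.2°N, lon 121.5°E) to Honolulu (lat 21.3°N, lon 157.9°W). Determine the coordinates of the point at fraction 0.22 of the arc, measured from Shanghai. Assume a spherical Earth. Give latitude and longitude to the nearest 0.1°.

≈ lat 33.7°N, lon 139.9°E

Write both endpoints as unit vectors p₁, p₂ with components (cos φ cos λ, cos φ sin λ, sin φ).
The central angle between the endpoints is δ = arccos(p₁·p₂) ≈ 1.247 rad (71.4°).
Interpolate at f = 0.22 with slerp weights a = sin((1−f)δ)/sin δ ≈ 0.872, b = sin(fδ)/sin δ ≈ 0.286.
p = a·p₁ + b·p₂ ≈ (-0.636, 0.536, 0.555); φ = arcsin(p_z) ≈ 33.73°, λ = atan2(p_y, p_x) ≈ 139.91°.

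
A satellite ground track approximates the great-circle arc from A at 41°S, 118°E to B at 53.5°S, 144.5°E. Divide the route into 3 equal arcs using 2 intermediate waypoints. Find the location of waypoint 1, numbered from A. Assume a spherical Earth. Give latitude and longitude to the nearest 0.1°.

Write both endpoints as unit vectors p₁, p₂ with components (cos φ cos λ, cos φ sin λ, sin φ).
The central angle between the endpoints is δ = arccos(p₁·p₂) ≈ 0.379 rad (21.7°).
Interpolate at f = 1/3 with slerp weights a = sin((1−f)δ)/sin δ ≈ 0.676, b = sin(fδ)/sin δ ≈ 0.341.
p = a·p₁ + b·p₂ ≈ (-0.404, 0.568, -0.717); φ = arcsin(p_z) ≈ -45.81°, λ = atan2(p_y, p_x) ≈ 125.45°.

≈ 45.8°S, 125.4°E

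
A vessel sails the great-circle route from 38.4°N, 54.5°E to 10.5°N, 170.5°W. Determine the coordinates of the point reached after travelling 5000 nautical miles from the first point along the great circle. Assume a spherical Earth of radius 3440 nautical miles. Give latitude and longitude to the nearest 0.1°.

Convert each endpoint to a unit vector on the sphere (x = cos φ cos λ, y = cos φ sin λ, z = sin φ).
The central angle between the endpoints is δ = arccos(p₁·p₂) ≈ 2.017 rad (115.6°). The total great-circle distance is δ·R ≈ 2.017 × 3440 ≈ 6939 nmi, so the target fraction is f = 5000/6939 ≈ 0.721.
Interpolate at f ≈ 0.721 with slerp weights a = sin((1−f)δ)/sin δ ≈ 0.592, b = sin(fδ)/sin δ ≈ 1.101.
p = a·p₁ + b·p₂ ≈ (-0.798, 0.199, 0.569); φ = arcsin(p_z) ≈ 34.65°, λ = atan2(p_y, p_x) ≈ 165.98°.

≈ 34.6°N, 166.0°E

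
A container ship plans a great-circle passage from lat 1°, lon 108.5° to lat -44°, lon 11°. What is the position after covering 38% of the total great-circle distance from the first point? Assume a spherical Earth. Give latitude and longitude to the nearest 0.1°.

≈ lat -23.6°, lon 80.7°

Convert each endpoint to a unit vector on the sphere (x = cos φ cos λ, y = cos φ sin λ, z = sin φ).
The central angle between the endpoints is δ = arccos(p₁·p₂) ≈ 1.677 rad (96.1°).
Interpolate at f = 0.38 with slerp weights a = sin((1−f)δ)/sin δ ≈ 0.867, b = sin(fδ)/sin δ ≈ 0.598.
p = a·p₁ + b·p₂ ≈ (0.147, 0.904, -0.401); φ = arcsin(p_z) ≈ -23.61°, λ = atan2(p_y, p_x) ≈ 80.74°.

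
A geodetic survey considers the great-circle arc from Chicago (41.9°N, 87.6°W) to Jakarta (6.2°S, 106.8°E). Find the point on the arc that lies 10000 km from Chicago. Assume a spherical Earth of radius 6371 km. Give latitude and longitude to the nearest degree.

Convert each endpoint to a unit vector on the sphere (x = cos φ cos λ, y = cos φ sin λ, z = sin φ).
The central angle between the endpoints is δ = arccos(p₁·p₂) ≈ 2.480 rad (142.1°). The total great-circle distance is δ·R ≈ 2.480 × 6371 ≈ 15798 km, so the target fraction is f = 10000/15798 ≈ 0.633.
Interpolate at f ≈ 0.633 with slerp weights a = sin((1−f)δ)/sin δ ≈ 1.285, b = sin(fδ)/sin δ ≈ 1.627.
p = a·p₁ + b·p₂ ≈ (-0.427, 0.593, 0.682); φ = arcsin(p_z) ≈ 43.02°, λ = atan2(p_y, p_x) ≈ 125.78°.

≈ (43°N, 126°E)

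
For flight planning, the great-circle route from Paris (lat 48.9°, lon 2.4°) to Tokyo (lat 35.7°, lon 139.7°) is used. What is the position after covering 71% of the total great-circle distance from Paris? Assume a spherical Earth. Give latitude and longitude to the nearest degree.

Convert each endpoint to a unit vector on the sphere (x = cos φ cos λ, y = cos φ sin λ, z = sin φ).
The central angle between the endpoints is δ = arccos(p₁·p₂) ≈ 1.523 rad (87.3°).
Interpolate at f = 0.71 with slerp weights a = sin((1−f)δ)/sin δ ≈ 0.428, b = sin(fδ)/sin δ ≈ 0.884.
p = a·p₁ + b·p₂ ≈ (-0.266, 0.476, 0.838); φ = arcsin(p_z) ≈ 56.95°, λ = atan2(p_y, p_x) ≈ 119.22°.

≈ lat 57°, lon 119°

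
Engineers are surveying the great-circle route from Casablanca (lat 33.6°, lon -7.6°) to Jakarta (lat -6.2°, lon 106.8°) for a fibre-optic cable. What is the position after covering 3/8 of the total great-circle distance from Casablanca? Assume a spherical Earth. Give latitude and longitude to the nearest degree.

≈ lat 29°, lon 43°

From cos δ = sin φ₁ sin φ₂ + cos φ₁ cos φ₂ cos Δλ, the central angle is δ ≈ 1.984 rad (113.7°).
Interpolate at f = 3/8 with slerp weights a = sin((1−f)δ)/sin δ ≈ 1.033, b = sin(fδ)/sin δ ≈ 0.740.
p = a·p₁ + b·p₂ ≈ (0.640, 0.590, 0.492); φ = arcsin(p_z) ≈ 29.45°, λ = atan2(p_y, p_x) ≈ 42.67°.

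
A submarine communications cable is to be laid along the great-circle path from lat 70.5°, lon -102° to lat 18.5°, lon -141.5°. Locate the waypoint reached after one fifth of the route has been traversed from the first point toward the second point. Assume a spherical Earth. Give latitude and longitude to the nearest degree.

≈ lat 61°, lon -119°

Convert each endpoint to a unit vector on the sphere (x = cos φ cos λ, y = cos φ sin λ, z = sin φ).
The central angle between the endpoints is δ = arccos(p₁·p₂) ≈ 0.996 rad (57.1°).
Interpolate at f = 1/5 with slerp weights a = sin((1−f)δ)/sin δ ≈ 0.852, b = sin(fδ)/sin δ ≈ 0.236.
p = a·p₁ + b·p₂ ≈ (-0.234, -0.417, 0.878); φ = arcsin(p_z) ≈ 61.41°, λ = atan2(p_y, p_x) ≈ -119.29°.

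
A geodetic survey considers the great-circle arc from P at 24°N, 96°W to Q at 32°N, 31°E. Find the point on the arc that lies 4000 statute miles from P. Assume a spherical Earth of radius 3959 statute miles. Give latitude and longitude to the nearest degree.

≈ 50°N, 28°W

Convert each endpoint to a unit vector on the sphere (x = cos φ cos λ, y = cos φ sin λ, z = sin φ).
The central angle between the endpoints is δ = arccos(p₁·p₂) ≈ 1.824 rad (104.5°). The total great-circle distance is δ·R ≈ 1.824 × 3959 ≈ 7222 mi, so the target fraction is f = 4000/7222 ≈ 0.554.
Interpolate at f ≈ 0.554 with slerp weights a = sin((1−f)δ)/sin δ ≈ 0.751, b = sin(fδ)/sin δ ≈ 0.875.
p = a·p₁ + b·p₂ ≈ (0.564, -0.300, 0.769); φ = arcsin(p_z) ≈ 50.27°, λ = atan2(p_y, p_x) ≈ -28.00°.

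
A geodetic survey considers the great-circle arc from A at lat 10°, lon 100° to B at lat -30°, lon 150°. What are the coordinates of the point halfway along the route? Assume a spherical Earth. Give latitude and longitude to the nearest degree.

The haversine formula gives a central angle δ ≈ 1.091 rad (62.5°) between the endpoints.
Interpolate at f = 1/2 with slerp weights a = sin((1−f)δ)/sin δ ≈ 0.585, b = sin(fδ)/sin δ ≈ 0.585.
p = a·p₁ + b·p₂ ≈ (-0.539, 0.821, -0.191); φ = arcsin(p_z) ≈ -11.00°, λ = atan2(p_y, p_x) ≈ 123.29°.

≈ lat -11°, lon 123°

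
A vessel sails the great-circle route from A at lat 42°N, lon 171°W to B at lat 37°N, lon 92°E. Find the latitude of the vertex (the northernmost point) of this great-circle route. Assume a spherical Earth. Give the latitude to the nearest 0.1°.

The great circle lies in the plane with unit normal n̂ = (p₁ × p₂)/|p₁ × p₂|.
Here n̂_z ≈ -0.624; the vertex latitude is φ_max = arccos|n̂_z| ≈ 51.4°.
Check via Clairaut: cos φ_max = |cos φ₁| · sin C = cos(42.0°)·sin(57.1°) ≈ 0.624, again giving ≈ 51.4°.

≈ 51.4°N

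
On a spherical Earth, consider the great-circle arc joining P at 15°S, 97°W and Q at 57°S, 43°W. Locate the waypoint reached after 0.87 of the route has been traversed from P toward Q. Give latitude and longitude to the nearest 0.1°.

≈ 53.4°S, 54.7°W

The haversine formula gives a central angle δ ≈ 1.017 rad (58.2°) between the endpoints.
Interpolate at f = 0.87 with slerp weights a = sin((1−f)δ)/sin δ ≈ 0.155, b = sin(fδ)/sin δ ≈ 0.910.
p = a·p₁ + b·p₂ ≈ (0.344, -0.486, -0.803); φ = arcsin(p_z) ≈ -53.42°, λ = atan2(p_y, p_x) ≈ -54.73°.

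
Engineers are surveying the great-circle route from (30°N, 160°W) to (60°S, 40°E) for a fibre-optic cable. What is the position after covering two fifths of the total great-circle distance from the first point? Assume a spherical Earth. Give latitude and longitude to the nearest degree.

≈ (26°S, 178°W)

From cos δ = sin φ₁ sin φ₂ + cos φ₁ cos φ₂ cos Δλ, the central angle is δ ≈ 2.568 rad (147.1°).
Interpolate at f = 2/5 with slerp weights a = sin((1−f)δ)/sin δ ≈ 1.842, b = sin(fδ)/sin δ ≈ 1.577.
p = a·p₁ + b·p₂ ≈ (-0.895, -0.039, -0.445); φ = arcsin(p_z) ≈ -26.41°, λ = atan2(p_y, p_x) ≈ -177.52°.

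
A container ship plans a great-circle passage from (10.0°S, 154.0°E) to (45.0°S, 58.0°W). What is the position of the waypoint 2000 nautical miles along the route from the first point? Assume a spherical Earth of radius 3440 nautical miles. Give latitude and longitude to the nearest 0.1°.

Write both endpoints as unit vectors p₁, p₂ with components (cos φ cos λ, cos φ sin λ, sin φ).
The central angle between the endpoints is δ = arccos(p₁·p₂) ≈ 2.058 rad (117.9°). The total great-circle distance is δ·R ≈ 2.058 × 3440 ≈ 7078 nmi, so the target fraction is f = 2000/7078 ≈ 0.283.
Interpolate at f ≈ 0.283 with slerp weights a = sin((1−f)δ)/sin δ ≈ 1.126, b = sin(fδ)/sin δ ≈ 0.621.
p = a·p₁ + b·p₂ ≈ (-0.764, 0.114, -0.635); φ = arcsin(p_z) ≈ -39.42°, λ = atan2(p_y, p_x) ≈ 171.54°.

≈ (39.4°S, 171.5°E)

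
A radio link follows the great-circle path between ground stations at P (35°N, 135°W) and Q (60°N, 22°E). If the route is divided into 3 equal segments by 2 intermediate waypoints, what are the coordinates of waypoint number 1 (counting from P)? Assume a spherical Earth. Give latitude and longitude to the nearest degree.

≈ (62°N, 124°W)

Convert each endpoint to a unit vector on the sphere (x = cos φ cos λ, y = cos φ sin λ, z = sin φ).
The central angle between the endpoints is δ = arccos(p₁·p₂) ≈ 1.451 rad (83.1°).
Interpolate at f = 1/3 with slerp weights a = sin((1−f)δ)/sin δ ≈ 0.829, b = sin(fδ)/sin δ ≈ 0.468.
p = a·p₁ + b·p₂ ≈ (-0.263, -0.393, 0.881); φ = arcsin(p_z) ≈ 61.79°, λ = atan2(p_y, p_x) ≈ -123.84°.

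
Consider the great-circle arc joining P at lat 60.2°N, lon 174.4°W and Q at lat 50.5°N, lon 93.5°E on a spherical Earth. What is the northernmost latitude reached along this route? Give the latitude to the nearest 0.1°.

The great circle lies in the plane with unit normal n̂ = (p₁ × p₂)/|p₁ × p₂|.
Here n̂_z ≈ -0.420; the vertex latitude is φ_max = arccos|n̂_z| ≈ 65.2°.

≈ 65.2°N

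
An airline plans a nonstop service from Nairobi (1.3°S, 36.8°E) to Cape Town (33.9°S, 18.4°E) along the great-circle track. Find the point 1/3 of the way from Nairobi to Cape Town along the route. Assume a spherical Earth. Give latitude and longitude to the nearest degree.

From cos δ = sin φ₁ sin φ₂ + cos φ₁ cos φ₂ cos Δλ, the central angle is δ ≈ 0.643 rad (36.9°).
Interpolate at f = 1/3 with slerp weights a = sin((1−f)δ)/sin δ ≈ 0.693, b = sin(fδ)/sin δ ≈ 0.355.
p = a·p₁ + b·p₂ ≈ (0.834, 0.508, -0.214); φ = arcsin(p_z) ≈ -12.33°, λ = atan2(p_y, p_x) ≈ 31.34°.

≈ 12°S, 31°E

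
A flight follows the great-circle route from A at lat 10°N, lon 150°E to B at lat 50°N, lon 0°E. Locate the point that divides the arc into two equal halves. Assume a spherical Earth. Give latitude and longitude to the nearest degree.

≈ lat 60°N, lon 113°E

From cos δ = sin φ₁ sin φ₂ + cos φ₁ cos φ₂ cos Δλ, the central angle is δ ≈ 1.999 rad (114.5°).
Interpolate at f = 1/2 with slerp weights a = sin((1−f)δ)/sin δ ≈ 0.925, b = sin(fδ)/sin δ ≈ 0.925.
p = a·p₁ + b·p₂ ≈ (-0.194, 0.455, 0.869); φ = arcsin(p_z) ≈ 60.33°, λ = atan2(p_y, p_x) ≈ 113.11°.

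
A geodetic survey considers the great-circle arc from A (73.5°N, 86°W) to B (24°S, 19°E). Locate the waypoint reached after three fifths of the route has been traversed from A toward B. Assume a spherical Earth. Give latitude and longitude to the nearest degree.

The haversine formula gives a central angle δ ≈ 2.046 rad (117.2°) between the endpoints.
Interpolate at f = 3/5 with slerp weights a = sin((1−f)δ)/sin δ ≈ 0.821, b = sin(fδ)/sin δ ≈ 1.059.
p = a·p₁ + b·p₂ ≈ (0.931, 0.082, 0.356); φ = arcsin(p_z) ≈ 20.87°, λ = atan2(p_y, p_x) ≈ 5.06°.

≈ (21°N, 5°E)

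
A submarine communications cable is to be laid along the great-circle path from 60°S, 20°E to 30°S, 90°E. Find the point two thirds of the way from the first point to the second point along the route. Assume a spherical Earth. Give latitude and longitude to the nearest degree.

≈ 44°S, 76°E

The haversine formula gives a central angle δ ≈ 0.951 rad (54.5°) between the endpoints.
Interpolate at f = 2/3 with slerp weights a = sin((1−f)δ)/sin δ ≈ 0.383, b = sin(fδ)/sin δ ≈ 0.728.
p = a·p₁ + b·p₂ ≈ (0.180, 0.696, -0.695); φ = arcsin(p_z) ≈ -44.06°, λ = atan2(p_y, p_x) ≈ 75.50°.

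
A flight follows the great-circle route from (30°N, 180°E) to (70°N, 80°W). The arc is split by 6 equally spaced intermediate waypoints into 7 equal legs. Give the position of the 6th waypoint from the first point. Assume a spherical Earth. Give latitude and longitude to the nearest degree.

≈ (71°N, 108°W)

Convert each endpoint to a unit vector on the sphere (x = cos φ cos λ, y = cos φ sin λ, z = sin φ).
The central angle between the endpoints is δ = arccos(p₁·p₂) ≈ 1.139 rad (65.3°).
Interpolate at f = 6/7 with slerp weights a = sin((1−f)δ)/sin δ ≈ 0.178, b = sin(fδ)/sin δ ≈ 0.912.
p = a·p₁ + b·p₂ ≈ (-0.100, -0.307, 0.946); φ = arcsin(p_z) ≈ 71.14°, λ = atan2(p_y, p_x) ≈ -108.08°.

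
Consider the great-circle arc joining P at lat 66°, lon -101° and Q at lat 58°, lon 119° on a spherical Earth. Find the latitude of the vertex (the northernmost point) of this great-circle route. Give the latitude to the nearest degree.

≈ 80°

The great circle lies in the plane with unit normal n̂ = (p₁ × p₂)/|p₁ × p₂|.
Here n̂_z ≈ -0.175; the vertex latitude is φ_max = arccos|n̂_z| ≈ 79.9°.
Check via Clairaut: cos φ_max = |cos φ₁| · sin C = cos(66.0°)·sin(25.4°) ≈ 0.175, again giving ≈ 79.9°.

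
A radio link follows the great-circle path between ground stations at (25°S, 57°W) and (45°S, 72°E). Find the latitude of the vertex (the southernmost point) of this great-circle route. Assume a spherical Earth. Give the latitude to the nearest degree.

≈ 60°S

The great circle lies in the plane with unit normal n̂ = (p₁ × p₂)/|p₁ × p₂|.
Here n̂_z ≈ +0.501; the vertex latitude is φ_max = arccos|n̂_z| ≈ 59.9°.
Check via Clairaut: cos φ_max = |cos φ₁| · sin C = cos(25.0°)·sin(146.5°) ≈ 0.501, again giving ≈ 59.9°.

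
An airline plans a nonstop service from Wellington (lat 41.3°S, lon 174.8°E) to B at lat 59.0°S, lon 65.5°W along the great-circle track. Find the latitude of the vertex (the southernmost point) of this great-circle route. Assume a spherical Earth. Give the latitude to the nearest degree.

≈ 69°S

The great circle lies in the plane with unit normal n̂ = (p₁ × p₂)/|p₁ × p₂|.
Here n̂_z ≈ +0.362; the vertex latitude is φ_max = arccos|n̂_z| ≈ 68.8°.
Check via Clairaut: cos φ_max = |cos φ₁| · sin C = cos(41.3°)·sin(151.2°) ≈ 0.362, again giving ≈ 68.8°.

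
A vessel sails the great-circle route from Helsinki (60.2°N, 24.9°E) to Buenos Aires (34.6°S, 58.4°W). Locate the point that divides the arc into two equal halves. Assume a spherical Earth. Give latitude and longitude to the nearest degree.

≈ 17°N, 29°W

Convert each endpoint to a unit vector on the sphere (x = cos φ cos λ, y = cos φ sin λ, z = sin φ).
The central angle between the endpoints is δ = arccos(p₁·p₂) ≈ 2.032 rad (116.4°).
Interpolate at f = 1/2 with slerp weights a = sin((1−f)δ)/sin δ ≈ 0.949, b = sin(fδ)/sin δ ≈ 0.949.
p = a·p₁ + b·p₂ ≈ (0.837, -0.467, 0.285); φ = arcsin(p_z) ≈ 16.54°, λ = atan2(p_y, p_x) ≈ -29.14°.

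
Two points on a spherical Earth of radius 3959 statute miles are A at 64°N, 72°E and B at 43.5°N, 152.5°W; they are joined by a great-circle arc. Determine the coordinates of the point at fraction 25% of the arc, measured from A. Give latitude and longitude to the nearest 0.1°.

≈ 75.0°N, 109.9°E

The haversine formula gives a central angle δ ≈ 1.168 rad (66.9°) between the endpoints.
Interpolate at f = 0.25 with slerp weights a = sin((1−f)δ)/sin δ ≈ 0.835, b = sin(fδ)/sin δ ≈ 0.313.
p = a·p₁ + b·p₂ ≈ (-0.088, 0.243, 0.966); φ = arcsin(p_z) ≈ 75.00°, λ = atan2(p_y, p_x) ≈ 109.93°.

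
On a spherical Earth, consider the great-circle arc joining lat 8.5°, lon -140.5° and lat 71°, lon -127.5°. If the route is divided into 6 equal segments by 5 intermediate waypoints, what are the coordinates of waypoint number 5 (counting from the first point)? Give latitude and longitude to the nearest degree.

≈ lat 61°, lon -133°

From cos δ = sin φ₁ sin φ₂ + cos φ₁ cos φ₂ cos Δλ, the central angle is δ ≈ 1.100 rad (63.0°).
Interpolate at f = 5/6 with slerp weights a = sin((1−f)δ)/sin δ ≈ 0.205, b = sin(fδ)/sin δ ≈ 0.890.
p = a·p₁ + b·p₂ ≈ (-0.333, -0.359, 0.872); φ = arcsin(p_z) ≈ 60.71°, λ = atan2(p_y, p_x) ≈ -132.84°.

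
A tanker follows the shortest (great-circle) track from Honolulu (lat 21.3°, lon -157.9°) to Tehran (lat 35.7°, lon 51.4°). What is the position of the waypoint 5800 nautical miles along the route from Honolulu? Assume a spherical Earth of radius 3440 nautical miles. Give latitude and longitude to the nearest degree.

From cos δ = sin φ₁ sin φ₂ + cos φ₁ cos φ₂ cos Δλ, the central angle is δ ≈ 2.035 rad (116.6°). The total great-circle distance is δ·R ≈ 2.035 × 3440 ≈ 7001 nmi, so the target fraction is f = 5800/7001 ≈ 0.828.
Interpolate at f ≈ 0.828 with slerp weights a = sin((1−f)δ)/sin δ ≈ 0.383, b = sin(fδ)/sin δ ≈ 1.111.
p = a·p₁ + b·p₂ ≈ (0.233, 0.571, 0.787); φ = arcsin(p_z) ≈ 51.93°, λ = atan2(p_y, p_x) ≈ 67.83°.

≈ lat 52°, lon 68°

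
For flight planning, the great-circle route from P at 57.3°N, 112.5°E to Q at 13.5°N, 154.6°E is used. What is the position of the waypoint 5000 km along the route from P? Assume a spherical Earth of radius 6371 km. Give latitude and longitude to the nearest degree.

Convert each endpoint to a unit vector on the sphere (x = cos φ cos λ, y = cos φ sin λ, z = sin φ).
The central angle between the endpoints is δ = arccos(p₁·p₂) ≈ 0.944 rad (54.1°). The total great-circle distance is δ·R ≈ 0.944 × 6371 ≈ 6017 km, so the target fraction is f = 5000/6017 ≈ 0.831.
Interpolate at f ≈ 0.831 with slerp weights a = sin((1−f)δ)/sin δ ≈ 0.196, b = sin(fδ)/sin δ ≈ 0.872.
p = a·p₁ + b·p₂ ≈ (-0.807, 0.462, 0.369); φ = arcsin(p_z) ≈ 21.64°, λ = atan2(p_y, p_x) ≈ 150.22°.

≈ 22°N, 150°E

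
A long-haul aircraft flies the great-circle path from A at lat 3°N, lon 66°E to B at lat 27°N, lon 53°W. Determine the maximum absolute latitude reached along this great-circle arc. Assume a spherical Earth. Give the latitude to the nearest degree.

≈ 32°N

The great circle lies in the plane with unit normal n̂ = (p₁ × p₂)/|p₁ × p₂|.
Here n̂_z ≈ -0.852; the vertex latitude is φ_max = arccos|n̂_z| ≈ 31.5°.
Check via Clairaut: cos φ_max = |cos φ₁| · sin C = cos(3.0°)·sin(58.6°) ≈ 0.852, again giving ≈ 31.5°.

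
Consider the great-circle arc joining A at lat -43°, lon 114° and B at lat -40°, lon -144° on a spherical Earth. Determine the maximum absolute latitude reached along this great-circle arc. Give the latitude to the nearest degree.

≈ -55°

The great circle lies in the plane with unit normal n̂ = (p₁ × p₂)/|p₁ × p₂|.
Here n̂_z ≈ +0.579; the vertex latitude is φ_max = arccos|n̂_z| ≈ 54.6°.
Check via Clairaut: cos φ_max = |cos φ₁| · sin C = cos(43.0°)·sin(127.7°) ≈ 0.579, again giving ≈ 54.6°.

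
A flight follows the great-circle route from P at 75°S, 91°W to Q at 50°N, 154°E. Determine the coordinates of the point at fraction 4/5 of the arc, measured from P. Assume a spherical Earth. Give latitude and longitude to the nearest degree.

Convert each endpoint to a unit vector on the sphere (x = cos φ cos λ, y = cos φ sin λ, z = sin φ).
The central angle between the endpoints is δ = arccos(p₁·p₂) ≈ 2.515 rad (144.1°).
Interpolate at f = 4/5 with slerp weights a = sin((1−f)δ)/sin δ ≈ 0.823, b = sin(fδ)/sin δ ≈ 1.543.
p = a·p₁ + b·p₂ ≈ (-0.895, 0.222, 0.387); φ = arcsin(p_z) ≈ 22.78°, λ = atan2(p_y, p_x) ≈ 166.08°.

≈ 23°N, 166°E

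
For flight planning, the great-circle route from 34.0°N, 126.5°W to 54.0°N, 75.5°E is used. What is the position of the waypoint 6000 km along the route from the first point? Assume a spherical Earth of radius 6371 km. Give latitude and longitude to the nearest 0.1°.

From cos δ = sin φ₁ sin φ₂ + cos φ₁ cos φ₂ cos Δλ, the central angle is δ ≈ 1.570 rad (90.0°). The total great-circle distance is δ·R ≈ 1.570 × 6371 ≈ 10004 km, so the target fraction is f = 6000/10004 ≈ 0.600.
Interpolate at f ≈ 0.600 with slerp weights a = sin((1−f)δ)/sin δ ≈ 0.588, b = sin(fδ)/sin δ ≈ 0.809.
p = a·p₁ + b·p₂ ≈ (-0.171, 0.068, 0.983); φ = arcsin(p_z) ≈ 79.39°, λ = atan2(p_y, p_x) ≈ 158.20°.

≈ 79.4°N, 158.2°E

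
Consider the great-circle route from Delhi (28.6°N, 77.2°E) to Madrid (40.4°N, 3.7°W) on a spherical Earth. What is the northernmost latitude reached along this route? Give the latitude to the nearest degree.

The great circle lies in the plane with unit normal n̂ = (p₁ × p₂)/|p₁ × p₂|.
Here n̂_z ≈ -0.726; the vertex latitude is φ_max = arccos|n̂_z| ≈ 43.4°.
Check via Clairaut: cos φ_max = |cos φ₁| · sin C = cos(28.6°)·sin(55.8°) ≈ 0.726, again giving ≈ 43.4°.

≈ 43°N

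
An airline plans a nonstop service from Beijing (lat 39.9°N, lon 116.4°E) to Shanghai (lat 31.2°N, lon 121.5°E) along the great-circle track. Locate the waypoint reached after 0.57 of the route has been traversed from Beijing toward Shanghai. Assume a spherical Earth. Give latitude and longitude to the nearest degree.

The haversine formula gives a central angle δ ≈ 0.168 rad (9.6°) between the endpoints.
Interpolate at f = 0.57 with slerp weights a = sin((1−f)δ)/sin δ ≈ 0.432, b = sin(fδ)/sin δ ≈ 0.572.
p = a·p₁ + b·p₂ ≈ (-0.403, 0.714, 0.573); φ = arcsin(p_z) ≈ 34.97°, λ = atan2(p_y, p_x) ≈ 119.44°.

≈ lat 35°N, lon 119°E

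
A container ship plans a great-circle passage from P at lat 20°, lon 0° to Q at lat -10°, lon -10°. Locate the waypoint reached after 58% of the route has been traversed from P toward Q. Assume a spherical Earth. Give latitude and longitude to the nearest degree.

≈ lat 3°, lon -6°

From cos δ = sin φ₁ sin φ₂ + cos φ₁ cos φ₂ cos Δλ, the central angle is δ ≈ 0.551 rad (31.6°).
Interpolate at f = 0.58 with slerp weights a = sin((1−f)δ)/sin δ ≈ 0.438, b = sin(fδ)/sin δ ≈ 0.600.
p = a·p₁ + b·p₂ ≈ (0.994, -0.103, 0.046); φ = arcsin(p_z) ≈ 2.62°, λ = atan2(p_y, p_x) ≈ -5.90°.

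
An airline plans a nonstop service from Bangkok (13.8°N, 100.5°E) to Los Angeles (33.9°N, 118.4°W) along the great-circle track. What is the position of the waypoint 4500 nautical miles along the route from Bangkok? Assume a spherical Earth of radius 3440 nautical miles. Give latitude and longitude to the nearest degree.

Write both endpoints as unit vectors p₁, p₂ with components (cos φ cos λ, cos φ sin λ, sin φ).
The central angle between the endpoints is δ = arccos(p₁·p₂) ≈ 2.088 rad (119.6°). The total great-circle distance is δ·R ≈ 2.088 × 3440 ≈ 7182 nmi, so the target fraction is f = 4500/7182 ≈ 0.627.
Interpolate at f ≈ 0.627 with slerp weights a = sin((1−f)δ)/sin δ ≈ 0.809, b = sin(fδ)/sin δ ≈ 1.111.
p = a·p₁ + b·p₂ ≈ (-0.582, -0.039, 0.812); φ = arcsin(p_z) ≈ 54.34°, λ = atan2(p_y, p_x) ≈ -176.18°.

≈ 54°N, 176°W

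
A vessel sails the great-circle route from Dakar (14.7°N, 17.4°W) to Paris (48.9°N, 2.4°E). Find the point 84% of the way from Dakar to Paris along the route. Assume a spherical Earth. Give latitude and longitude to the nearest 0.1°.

≈ 43.7°N, 2.1°W

Write both endpoints as unit vectors p₁, p₂ with components (cos φ cos λ, cos φ sin λ, sin φ).
The central angle between the endpoints is δ = arccos(p₁·p₂) ≈ 0.661 rad (37.9°).
Interpolate at f = 0.84 with slerp weights a = sin((1−f)δ)/sin δ ≈ 0.172, b = sin(fδ)/sin δ ≈ 0.859.
p = a·p₁ + b·p₂ ≈ (0.723, -0.026, 0.691); φ = arcsin(p_z) ≈ 43.68°, λ = atan2(p_y, p_x) ≈ -2.07°.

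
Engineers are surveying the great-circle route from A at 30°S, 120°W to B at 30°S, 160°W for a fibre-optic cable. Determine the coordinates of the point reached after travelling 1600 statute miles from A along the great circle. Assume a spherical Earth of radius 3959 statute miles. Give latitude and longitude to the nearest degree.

≈ 31°S, 147°W

Write both endpoints as unit vectors p₁, p₂ with components (cos φ cos λ, cos φ sin λ, sin φ).
The central angle between the endpoints is δ = arccos(p₁·p₂) ≈ 0.601 rad (34.5°). The total great-circle distance is δ·R ≈ 0.601 × 3959 ≈ 2381 mi, so the target fraction is f = 1600/2381 ≈ 0.672.
Interpolate at f ≈ 0.672 with slerp weights a = sin((1−f)δ)/sin δ ≈ 0.346, b = sin(fδ)/sin δ ≈ 0.695.
p = a·p₁ + b·p₂ ≈ (-0.716, -0.466, -0.521); φ = arcsin(p_z) ≈ -31.38°, λ = atan2(p_y, p_x) ≈ -146.95°.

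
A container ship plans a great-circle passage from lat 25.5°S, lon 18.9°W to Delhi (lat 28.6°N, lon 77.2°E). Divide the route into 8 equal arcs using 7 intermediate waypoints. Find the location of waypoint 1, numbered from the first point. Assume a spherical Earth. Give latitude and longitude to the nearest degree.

≈ lat 19°S, lon 6°W

Convert each endpoint to a unit vector on the sphere (x = cos φ cos λ, y = cos φ sin λ, z = sin φ).
The central angle between the endpoints is δ = arccos(p₁·p₂) ≈ 1.865 rad (106.9°).
Interpolate at f = 1/8 with slerp weights a = sin((1−f)δ)/sin δ ≈ 1.043, b = sin(fδ)/sin δ ≈ 0.241.
p = a·p₁ + b·p₂ ≈ (0.938, -0.098, -0.333); φ = arcsin(p_z) ≈ -19.48°, λ = atan2(p_y, p_x) ≈ -5.98°.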